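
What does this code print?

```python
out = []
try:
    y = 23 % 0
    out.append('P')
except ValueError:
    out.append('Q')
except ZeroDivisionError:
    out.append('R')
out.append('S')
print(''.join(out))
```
RS

ZeroDivisionError is caught by its specific handler, not ValueError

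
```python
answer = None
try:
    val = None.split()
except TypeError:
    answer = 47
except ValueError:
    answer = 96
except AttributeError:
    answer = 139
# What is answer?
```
139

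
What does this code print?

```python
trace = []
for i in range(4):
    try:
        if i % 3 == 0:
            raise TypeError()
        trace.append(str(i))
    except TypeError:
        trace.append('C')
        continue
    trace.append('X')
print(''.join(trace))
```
C1X2XC

continue in except skips rest of loop body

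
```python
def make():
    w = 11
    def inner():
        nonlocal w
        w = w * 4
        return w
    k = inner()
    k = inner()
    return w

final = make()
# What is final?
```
176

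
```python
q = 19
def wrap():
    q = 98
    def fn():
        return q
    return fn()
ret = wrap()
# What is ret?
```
98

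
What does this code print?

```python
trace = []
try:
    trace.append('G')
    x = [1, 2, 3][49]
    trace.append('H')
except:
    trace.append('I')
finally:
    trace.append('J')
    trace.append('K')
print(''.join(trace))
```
GIJK

Code before exception runs, then except, then all of finally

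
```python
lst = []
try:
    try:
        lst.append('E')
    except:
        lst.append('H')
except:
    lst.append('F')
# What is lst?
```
['E']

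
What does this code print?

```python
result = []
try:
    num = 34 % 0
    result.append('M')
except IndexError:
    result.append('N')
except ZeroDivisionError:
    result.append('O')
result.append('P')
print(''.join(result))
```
OP

ZeroDivisionError is caught by its specific handler, not IndexError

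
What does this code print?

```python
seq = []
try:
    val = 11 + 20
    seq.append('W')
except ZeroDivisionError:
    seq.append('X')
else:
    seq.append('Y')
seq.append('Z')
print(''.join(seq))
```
WYZ

else block runs when no exception occurs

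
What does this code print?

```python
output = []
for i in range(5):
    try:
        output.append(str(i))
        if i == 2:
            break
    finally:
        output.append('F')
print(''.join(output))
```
0F1F2F

finally runs even when breaking out of loop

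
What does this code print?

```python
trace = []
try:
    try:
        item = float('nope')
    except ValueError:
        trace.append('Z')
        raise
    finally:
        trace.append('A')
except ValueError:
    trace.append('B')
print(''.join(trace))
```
ZAB

finally runs before re-raised exception propagates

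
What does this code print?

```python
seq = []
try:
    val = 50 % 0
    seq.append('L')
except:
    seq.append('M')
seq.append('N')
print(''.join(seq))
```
MN

Exception raised in try, caught by bare except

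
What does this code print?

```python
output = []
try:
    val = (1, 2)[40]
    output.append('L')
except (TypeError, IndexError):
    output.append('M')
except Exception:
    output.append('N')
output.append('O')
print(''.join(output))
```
MO

IndexError matches tuple containing it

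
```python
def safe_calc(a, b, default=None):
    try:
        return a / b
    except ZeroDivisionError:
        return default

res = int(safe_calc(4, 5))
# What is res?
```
0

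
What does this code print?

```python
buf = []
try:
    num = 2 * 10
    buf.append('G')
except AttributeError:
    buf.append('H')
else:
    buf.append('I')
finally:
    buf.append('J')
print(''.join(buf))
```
GIJ

else runs before finally when no exception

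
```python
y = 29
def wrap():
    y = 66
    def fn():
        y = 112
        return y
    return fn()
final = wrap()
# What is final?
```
112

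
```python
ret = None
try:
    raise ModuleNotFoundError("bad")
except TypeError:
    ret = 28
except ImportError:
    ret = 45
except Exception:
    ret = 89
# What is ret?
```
45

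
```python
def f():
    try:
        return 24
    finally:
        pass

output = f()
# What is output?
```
24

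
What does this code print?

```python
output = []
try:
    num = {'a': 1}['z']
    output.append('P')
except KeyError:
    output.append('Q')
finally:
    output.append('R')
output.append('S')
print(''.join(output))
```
QRS

finally always runs, even after exception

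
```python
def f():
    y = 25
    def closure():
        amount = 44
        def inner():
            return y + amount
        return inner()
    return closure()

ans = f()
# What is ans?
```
69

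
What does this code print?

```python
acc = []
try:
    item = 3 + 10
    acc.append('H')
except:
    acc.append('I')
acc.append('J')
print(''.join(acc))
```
HJ

No exception, try block completes normally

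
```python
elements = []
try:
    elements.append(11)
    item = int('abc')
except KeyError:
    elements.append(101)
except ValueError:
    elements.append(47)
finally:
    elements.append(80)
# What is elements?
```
[11, 47, 80]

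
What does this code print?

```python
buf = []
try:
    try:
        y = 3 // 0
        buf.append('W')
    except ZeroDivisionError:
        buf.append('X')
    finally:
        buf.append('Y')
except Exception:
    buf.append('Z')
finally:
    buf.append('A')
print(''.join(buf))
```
XYA

Both finally blocks run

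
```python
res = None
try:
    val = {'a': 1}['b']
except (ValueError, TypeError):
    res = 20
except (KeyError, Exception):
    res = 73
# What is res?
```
73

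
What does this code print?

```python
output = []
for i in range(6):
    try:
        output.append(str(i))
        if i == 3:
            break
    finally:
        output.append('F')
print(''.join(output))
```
0F1F2F3F

finally runs even when breaking out of loop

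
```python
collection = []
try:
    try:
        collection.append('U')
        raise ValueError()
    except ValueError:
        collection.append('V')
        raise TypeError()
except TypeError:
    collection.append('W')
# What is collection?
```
['U', 'V', 'W']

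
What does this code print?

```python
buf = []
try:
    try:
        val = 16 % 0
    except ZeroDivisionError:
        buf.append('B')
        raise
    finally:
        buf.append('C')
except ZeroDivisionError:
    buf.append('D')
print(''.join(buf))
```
BCD

finally runs before re-raised exception propagates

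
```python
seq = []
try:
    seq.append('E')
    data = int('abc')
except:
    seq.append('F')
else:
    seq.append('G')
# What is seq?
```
['E', 'F']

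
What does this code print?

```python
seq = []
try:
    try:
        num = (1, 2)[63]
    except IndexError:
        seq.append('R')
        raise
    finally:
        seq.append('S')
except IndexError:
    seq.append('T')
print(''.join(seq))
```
RST

finally runs before re-raised exception propagates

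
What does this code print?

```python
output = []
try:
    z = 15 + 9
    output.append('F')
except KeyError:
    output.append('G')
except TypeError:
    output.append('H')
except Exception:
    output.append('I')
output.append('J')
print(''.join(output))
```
FJ

No exception, try block completes normally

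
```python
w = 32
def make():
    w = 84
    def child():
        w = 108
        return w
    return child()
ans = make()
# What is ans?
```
108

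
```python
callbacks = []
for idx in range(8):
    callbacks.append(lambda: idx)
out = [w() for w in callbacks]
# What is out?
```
[7, 7, 7, 7, 7, 7, 7, 7]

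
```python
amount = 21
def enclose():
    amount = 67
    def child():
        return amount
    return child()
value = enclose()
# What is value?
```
67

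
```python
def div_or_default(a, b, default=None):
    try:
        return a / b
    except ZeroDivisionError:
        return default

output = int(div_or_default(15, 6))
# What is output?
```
2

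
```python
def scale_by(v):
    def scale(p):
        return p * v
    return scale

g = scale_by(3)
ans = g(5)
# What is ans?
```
15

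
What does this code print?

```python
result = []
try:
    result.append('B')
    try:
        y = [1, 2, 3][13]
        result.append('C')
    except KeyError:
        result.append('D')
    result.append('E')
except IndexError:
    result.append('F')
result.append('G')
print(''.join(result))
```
BFG

Inner handler doesn't match, propagates to outer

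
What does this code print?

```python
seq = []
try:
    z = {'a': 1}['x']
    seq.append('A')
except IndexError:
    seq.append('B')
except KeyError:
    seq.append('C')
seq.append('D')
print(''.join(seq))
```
CD

KeyError is caught by its specific handler, not IndexError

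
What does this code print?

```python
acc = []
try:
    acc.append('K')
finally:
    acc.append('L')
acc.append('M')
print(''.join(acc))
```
KLM

try/finally without except, no exception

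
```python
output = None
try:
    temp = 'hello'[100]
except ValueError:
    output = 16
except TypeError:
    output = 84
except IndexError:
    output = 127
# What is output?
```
127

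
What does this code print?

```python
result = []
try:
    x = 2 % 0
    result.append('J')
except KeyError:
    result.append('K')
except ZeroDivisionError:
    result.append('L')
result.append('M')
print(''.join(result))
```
LM

ZeroDivisionError is caught by its specific handler, not KeyError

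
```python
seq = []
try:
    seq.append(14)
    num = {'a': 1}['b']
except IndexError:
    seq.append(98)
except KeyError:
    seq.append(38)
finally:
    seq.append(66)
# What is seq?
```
[14, 38, 66]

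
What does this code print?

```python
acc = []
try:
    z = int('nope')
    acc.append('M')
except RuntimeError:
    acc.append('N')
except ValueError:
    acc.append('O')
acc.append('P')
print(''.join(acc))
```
OP

ValueError is caught by its specific handler, not RuntimeError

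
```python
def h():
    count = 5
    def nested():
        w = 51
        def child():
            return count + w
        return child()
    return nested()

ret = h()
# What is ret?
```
56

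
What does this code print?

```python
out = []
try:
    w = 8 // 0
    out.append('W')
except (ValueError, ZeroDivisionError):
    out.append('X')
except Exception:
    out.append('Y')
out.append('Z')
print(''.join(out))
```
XZ

ZeroDivisionError matches tuple containing it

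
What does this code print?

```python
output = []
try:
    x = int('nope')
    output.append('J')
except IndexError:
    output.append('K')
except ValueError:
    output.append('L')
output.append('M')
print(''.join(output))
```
LM

ValueError is caught by its specific handler, not IndexError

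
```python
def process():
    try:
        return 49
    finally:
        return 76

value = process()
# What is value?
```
76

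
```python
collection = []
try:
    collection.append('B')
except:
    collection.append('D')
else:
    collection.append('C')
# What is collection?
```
['B', 'C']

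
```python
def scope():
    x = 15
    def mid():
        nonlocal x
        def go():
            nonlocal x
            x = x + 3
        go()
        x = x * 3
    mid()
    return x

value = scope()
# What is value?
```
54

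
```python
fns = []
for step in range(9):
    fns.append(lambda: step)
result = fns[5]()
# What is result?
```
8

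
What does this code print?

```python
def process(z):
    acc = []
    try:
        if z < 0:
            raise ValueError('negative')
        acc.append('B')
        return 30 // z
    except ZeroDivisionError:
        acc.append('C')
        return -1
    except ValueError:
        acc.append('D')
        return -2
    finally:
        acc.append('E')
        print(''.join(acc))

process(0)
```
BCE

z=0 causes ZeroDivisionError, caught, finally prints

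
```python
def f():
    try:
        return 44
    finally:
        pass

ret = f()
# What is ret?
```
44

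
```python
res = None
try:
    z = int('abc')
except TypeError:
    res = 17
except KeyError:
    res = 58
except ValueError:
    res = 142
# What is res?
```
142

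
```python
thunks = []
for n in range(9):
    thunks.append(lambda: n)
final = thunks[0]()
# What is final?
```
8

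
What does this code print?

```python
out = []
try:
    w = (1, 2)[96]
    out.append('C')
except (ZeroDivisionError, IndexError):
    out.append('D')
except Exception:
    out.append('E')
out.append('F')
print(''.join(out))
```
DF

IndexError matches tuple containing it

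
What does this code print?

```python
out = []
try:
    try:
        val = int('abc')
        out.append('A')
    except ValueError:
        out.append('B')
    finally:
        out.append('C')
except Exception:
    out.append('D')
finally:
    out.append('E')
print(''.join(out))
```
BCE

Both finally blocks run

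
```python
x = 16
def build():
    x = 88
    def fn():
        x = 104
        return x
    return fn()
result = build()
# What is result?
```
104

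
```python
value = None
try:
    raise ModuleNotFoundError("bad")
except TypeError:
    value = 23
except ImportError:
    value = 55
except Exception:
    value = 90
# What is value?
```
55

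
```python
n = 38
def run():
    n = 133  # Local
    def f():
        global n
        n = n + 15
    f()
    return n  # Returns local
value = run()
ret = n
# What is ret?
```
53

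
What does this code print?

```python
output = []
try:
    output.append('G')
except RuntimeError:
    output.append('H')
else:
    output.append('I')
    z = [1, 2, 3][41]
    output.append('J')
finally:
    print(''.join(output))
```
GI

Try succeeds, else appends 'I', IndexError in else is uncaught, finally prints before exception propagates ('J' never appended)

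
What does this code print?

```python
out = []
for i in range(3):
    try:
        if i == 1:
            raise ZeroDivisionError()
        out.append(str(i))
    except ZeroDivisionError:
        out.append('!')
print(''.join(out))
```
0!2

Exception on i=1 caught, loop continues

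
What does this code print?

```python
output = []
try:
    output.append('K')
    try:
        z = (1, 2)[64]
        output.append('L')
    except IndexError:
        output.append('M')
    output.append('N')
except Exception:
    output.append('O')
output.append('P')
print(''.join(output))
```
KMNP

Inner exception caught by inner handler, outer continues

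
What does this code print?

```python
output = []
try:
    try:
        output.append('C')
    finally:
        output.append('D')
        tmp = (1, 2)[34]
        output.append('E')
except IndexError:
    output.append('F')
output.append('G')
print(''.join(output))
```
CDFG

Exception in inner finally caught by outer except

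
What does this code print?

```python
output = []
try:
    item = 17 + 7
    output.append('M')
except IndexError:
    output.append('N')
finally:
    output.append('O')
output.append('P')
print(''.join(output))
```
MOP

finally runs after normal execution too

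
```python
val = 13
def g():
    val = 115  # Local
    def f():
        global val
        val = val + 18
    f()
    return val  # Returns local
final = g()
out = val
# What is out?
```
31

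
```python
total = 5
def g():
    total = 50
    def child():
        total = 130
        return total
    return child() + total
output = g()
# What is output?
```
180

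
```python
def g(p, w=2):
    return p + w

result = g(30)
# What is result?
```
32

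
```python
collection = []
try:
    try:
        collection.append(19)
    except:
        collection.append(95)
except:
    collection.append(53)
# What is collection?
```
[19]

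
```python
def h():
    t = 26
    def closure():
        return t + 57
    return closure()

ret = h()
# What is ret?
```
83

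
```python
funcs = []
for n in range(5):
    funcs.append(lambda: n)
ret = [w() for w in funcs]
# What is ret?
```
[4, 4, 4, 4, 4]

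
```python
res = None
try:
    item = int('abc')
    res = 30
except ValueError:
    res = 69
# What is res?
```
69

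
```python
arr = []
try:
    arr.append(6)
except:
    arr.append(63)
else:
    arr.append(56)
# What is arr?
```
[6, 56]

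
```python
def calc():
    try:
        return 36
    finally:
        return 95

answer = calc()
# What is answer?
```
95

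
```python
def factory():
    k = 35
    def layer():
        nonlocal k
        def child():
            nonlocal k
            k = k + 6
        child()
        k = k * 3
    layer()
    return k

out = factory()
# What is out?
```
123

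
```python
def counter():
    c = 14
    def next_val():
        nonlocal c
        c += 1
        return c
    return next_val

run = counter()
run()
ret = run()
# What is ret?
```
16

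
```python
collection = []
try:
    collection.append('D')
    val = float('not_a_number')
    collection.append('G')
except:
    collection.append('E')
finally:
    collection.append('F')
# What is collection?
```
['D', 'E', 'F']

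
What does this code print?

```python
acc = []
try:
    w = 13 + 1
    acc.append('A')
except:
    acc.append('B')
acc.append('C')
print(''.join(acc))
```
AC

No exception, try block completes normally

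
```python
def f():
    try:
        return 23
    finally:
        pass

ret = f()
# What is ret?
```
23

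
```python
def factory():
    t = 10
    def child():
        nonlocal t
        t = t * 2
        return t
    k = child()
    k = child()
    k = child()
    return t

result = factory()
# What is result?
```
80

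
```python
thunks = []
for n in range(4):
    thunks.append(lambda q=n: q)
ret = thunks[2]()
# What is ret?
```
2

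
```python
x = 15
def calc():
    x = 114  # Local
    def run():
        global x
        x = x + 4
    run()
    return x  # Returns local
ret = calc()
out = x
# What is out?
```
19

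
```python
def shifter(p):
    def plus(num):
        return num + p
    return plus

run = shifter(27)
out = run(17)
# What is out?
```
44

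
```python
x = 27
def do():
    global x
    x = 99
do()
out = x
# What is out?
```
99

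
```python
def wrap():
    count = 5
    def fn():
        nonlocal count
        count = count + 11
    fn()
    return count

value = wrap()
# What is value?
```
16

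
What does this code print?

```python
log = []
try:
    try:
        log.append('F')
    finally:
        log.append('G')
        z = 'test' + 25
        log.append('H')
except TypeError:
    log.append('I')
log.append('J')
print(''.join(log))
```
FGIJ

Exception in inner finally caught by outer except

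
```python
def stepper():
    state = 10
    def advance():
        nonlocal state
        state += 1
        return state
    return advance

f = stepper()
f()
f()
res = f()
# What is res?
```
13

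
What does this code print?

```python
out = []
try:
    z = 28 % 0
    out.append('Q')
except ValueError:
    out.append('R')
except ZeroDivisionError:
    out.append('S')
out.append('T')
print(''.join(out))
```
ST

ZeroDivisionError is caught by its specific handler, not ValueError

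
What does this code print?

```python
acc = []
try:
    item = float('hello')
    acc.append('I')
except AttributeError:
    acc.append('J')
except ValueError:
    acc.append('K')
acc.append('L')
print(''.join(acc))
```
KL

ValueError is caught by its specific handler, not AttributeError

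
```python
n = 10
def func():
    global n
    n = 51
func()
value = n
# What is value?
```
51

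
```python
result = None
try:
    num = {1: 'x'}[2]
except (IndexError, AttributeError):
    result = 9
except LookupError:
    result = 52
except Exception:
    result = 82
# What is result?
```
52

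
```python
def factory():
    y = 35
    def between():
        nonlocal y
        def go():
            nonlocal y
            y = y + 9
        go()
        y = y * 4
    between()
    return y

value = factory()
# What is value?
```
176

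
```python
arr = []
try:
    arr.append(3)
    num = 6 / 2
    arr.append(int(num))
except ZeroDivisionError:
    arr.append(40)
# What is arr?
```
[3, 3]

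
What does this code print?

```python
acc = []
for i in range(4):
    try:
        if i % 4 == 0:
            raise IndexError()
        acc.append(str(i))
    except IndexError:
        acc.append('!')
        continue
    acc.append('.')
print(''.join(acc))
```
!1.2.3.

continue in except skips rest of loop body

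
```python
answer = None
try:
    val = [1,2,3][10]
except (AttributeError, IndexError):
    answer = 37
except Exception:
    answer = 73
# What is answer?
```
37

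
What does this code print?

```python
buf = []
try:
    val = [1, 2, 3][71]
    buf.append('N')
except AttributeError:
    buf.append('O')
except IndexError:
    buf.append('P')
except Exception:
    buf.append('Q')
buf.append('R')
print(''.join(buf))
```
PR

IndexError matches before generic Exception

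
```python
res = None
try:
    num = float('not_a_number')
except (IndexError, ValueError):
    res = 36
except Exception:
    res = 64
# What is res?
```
36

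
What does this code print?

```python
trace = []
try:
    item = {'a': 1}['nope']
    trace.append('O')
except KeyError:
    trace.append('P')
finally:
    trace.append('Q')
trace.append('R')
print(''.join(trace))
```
PQR

finally always runs, even after exception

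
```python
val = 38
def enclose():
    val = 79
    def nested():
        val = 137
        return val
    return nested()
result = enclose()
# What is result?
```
137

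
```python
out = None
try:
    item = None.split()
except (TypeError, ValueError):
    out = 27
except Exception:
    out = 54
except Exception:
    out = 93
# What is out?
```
54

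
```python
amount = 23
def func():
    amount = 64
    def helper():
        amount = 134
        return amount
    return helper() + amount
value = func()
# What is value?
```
198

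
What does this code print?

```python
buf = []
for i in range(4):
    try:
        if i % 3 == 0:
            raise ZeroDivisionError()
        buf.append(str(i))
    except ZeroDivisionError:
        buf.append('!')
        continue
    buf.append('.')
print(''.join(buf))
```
!1.2.!

continue in except skips rest of loop body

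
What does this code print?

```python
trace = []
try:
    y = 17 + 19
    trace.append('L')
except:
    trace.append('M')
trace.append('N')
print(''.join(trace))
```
LN

No exception, try block completes normally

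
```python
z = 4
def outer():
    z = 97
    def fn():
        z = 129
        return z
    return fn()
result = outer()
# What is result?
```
129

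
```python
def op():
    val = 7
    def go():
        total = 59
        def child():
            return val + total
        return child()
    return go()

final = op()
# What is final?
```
66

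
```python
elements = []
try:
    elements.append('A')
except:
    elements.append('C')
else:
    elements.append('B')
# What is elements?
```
['A', 'B']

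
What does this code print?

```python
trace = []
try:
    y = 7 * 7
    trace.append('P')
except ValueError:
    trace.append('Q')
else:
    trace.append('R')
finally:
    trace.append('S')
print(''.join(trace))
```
PRS

else runs before finally when no exception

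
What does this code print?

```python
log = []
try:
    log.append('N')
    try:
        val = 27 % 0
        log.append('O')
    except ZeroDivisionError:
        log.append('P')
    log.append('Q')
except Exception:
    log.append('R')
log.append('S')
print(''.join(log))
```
NPQS

Inner exception caught by inner handler, outer continues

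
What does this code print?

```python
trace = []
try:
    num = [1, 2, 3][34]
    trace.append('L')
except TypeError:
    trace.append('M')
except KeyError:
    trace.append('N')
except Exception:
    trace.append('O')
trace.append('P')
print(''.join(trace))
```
OP

IndexError not specifically caught, falls to Exception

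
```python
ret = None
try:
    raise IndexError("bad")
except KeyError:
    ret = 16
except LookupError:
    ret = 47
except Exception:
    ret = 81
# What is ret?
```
47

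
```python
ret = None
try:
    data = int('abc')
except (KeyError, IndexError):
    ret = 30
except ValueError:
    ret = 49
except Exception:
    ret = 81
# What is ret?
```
49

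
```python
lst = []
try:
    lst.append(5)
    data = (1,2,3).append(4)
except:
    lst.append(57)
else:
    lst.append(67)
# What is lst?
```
[5, 57]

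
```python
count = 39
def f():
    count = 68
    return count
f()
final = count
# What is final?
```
39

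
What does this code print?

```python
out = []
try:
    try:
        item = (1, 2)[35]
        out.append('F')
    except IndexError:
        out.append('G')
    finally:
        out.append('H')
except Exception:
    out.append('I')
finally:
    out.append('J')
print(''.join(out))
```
GHJ

Both finally blocks run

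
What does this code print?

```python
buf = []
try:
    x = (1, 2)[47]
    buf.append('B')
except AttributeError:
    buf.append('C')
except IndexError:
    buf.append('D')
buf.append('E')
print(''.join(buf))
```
DE

IndexError is caught by its specific handler, not AttributeError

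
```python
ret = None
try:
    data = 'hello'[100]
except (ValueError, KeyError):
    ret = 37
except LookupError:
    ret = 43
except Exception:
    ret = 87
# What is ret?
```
43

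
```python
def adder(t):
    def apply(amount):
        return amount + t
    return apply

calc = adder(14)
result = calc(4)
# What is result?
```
18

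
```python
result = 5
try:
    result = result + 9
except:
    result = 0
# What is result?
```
14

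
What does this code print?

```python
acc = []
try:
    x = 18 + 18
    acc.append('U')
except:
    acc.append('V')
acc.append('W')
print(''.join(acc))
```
UW

No exception, try block completes normally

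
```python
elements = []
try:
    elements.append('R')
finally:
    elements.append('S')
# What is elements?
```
['R', 'S']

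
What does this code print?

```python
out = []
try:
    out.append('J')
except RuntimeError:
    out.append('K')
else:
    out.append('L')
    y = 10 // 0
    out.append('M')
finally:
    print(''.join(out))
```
JL

Try succeeds, else appends 'L', ZeroDivisionError in else is uncaught, finally prints before exception propagates ('M' never appended)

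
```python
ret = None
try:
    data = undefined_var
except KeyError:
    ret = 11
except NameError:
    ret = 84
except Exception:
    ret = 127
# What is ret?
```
84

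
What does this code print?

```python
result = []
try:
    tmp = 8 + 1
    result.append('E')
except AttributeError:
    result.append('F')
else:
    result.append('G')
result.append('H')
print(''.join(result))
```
EGH

else block runs when no exception occurs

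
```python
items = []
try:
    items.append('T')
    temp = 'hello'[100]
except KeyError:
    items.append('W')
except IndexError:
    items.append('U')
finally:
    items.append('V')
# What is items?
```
['T', 'U', 'V']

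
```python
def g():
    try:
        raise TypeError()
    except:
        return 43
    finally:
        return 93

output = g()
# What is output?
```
93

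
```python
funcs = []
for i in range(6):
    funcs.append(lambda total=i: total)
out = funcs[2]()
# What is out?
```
2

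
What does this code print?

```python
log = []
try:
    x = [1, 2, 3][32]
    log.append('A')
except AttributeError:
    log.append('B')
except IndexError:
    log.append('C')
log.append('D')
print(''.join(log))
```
CD

IndexError is caught by its specific handler, not AttributeError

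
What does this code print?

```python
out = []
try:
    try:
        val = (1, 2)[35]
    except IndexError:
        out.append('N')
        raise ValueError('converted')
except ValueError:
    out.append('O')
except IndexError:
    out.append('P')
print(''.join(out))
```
NO

New ValueError raised, caught by outer ValueError handler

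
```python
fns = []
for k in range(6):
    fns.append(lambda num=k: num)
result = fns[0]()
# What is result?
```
0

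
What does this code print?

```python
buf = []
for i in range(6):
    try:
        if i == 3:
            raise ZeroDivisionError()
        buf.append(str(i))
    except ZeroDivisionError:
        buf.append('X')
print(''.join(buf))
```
012X45

Exception on i=3 caught, loop continues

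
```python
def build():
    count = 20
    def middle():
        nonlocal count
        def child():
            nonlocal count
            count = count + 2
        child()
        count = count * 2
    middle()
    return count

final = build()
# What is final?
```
44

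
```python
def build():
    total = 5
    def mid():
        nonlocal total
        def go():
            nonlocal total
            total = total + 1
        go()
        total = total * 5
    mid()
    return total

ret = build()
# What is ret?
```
30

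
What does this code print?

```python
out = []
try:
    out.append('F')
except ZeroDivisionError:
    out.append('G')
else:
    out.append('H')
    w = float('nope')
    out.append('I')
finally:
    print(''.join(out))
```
FH

Try succeeds, else appends 'H', ValueError in else is uncaught, finally prints before exception propagates ('I' never appended)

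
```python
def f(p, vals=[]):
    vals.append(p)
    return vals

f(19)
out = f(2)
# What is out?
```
[19, 2]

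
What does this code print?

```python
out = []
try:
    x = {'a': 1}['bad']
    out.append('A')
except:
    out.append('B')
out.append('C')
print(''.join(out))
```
BC

Exception raised in try, caught by bare except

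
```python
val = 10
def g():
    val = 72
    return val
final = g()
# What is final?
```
72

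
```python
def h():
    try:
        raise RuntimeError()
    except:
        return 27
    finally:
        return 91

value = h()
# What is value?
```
91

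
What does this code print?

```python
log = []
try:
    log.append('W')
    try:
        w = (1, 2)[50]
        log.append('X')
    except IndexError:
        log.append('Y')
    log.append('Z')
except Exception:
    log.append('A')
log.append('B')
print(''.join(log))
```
WYZB

Inner exception caught by inner handler, outer continues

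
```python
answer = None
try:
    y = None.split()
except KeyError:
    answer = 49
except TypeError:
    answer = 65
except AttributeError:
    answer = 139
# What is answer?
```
139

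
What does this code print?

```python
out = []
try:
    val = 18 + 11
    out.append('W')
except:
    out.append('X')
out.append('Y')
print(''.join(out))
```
WY

No exception, try block completes normally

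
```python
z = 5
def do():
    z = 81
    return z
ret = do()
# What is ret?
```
81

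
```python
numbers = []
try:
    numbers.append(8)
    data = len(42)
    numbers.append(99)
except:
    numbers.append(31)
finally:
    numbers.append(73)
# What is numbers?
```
[8, 31, 73]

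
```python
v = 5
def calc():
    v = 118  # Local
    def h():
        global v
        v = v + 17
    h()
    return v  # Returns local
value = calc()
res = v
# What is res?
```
22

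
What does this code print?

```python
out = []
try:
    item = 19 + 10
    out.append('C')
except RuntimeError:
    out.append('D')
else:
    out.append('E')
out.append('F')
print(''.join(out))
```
CEF

else block runs when no exception occurs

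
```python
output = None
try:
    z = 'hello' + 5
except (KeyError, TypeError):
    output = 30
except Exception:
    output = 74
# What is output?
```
30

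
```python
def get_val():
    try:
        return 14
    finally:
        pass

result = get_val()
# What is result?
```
14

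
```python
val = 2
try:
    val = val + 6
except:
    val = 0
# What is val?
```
8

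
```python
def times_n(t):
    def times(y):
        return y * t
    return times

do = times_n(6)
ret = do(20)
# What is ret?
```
120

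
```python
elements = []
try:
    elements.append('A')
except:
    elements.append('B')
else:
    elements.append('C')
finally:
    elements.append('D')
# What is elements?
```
['A', 'C', 'D']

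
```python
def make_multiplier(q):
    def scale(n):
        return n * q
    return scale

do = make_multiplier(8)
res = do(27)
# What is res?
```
216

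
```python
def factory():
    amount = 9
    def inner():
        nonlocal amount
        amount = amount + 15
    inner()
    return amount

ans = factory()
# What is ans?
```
24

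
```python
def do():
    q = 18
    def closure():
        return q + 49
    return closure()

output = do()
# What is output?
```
67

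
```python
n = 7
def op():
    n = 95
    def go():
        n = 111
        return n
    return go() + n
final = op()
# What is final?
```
206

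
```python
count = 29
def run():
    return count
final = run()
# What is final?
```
29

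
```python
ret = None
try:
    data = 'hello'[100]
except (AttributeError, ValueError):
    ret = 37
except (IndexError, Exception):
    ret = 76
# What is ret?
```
76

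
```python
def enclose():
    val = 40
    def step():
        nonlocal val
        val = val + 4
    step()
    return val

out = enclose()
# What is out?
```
44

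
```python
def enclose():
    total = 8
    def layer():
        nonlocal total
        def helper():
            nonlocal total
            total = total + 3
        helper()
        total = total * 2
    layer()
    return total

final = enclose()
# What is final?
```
22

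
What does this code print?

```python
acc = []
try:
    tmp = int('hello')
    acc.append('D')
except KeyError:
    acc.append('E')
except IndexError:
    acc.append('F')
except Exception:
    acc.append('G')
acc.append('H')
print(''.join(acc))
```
GH

ValueError not specifically caught, falls to Exception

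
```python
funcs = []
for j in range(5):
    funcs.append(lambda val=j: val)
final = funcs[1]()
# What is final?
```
1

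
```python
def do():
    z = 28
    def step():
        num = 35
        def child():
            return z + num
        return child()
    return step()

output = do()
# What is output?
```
63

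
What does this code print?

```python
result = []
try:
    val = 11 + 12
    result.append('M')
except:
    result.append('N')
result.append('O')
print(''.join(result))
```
MO

No exception, try block completes normally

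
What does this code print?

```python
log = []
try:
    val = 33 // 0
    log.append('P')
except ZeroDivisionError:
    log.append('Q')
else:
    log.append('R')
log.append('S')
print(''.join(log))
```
QS

else block skipped when exception is caught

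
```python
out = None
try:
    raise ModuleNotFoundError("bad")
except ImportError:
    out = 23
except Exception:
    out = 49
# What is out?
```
23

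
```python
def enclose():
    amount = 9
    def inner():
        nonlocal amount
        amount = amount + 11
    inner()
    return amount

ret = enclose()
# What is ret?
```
20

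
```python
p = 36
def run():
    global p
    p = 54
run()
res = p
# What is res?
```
54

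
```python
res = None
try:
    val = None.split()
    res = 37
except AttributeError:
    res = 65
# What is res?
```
65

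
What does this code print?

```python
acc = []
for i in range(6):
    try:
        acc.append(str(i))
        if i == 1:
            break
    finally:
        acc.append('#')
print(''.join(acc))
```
0#1#

finally runs even when breaking out of loop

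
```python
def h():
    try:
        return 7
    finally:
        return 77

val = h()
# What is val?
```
77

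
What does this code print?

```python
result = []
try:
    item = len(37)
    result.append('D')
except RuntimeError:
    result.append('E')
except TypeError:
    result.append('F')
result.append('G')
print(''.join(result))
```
FG

TypeError is caught by its specific handler, not RuntimeError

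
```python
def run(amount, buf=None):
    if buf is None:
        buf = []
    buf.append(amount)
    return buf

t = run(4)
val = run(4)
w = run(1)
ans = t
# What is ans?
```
[4]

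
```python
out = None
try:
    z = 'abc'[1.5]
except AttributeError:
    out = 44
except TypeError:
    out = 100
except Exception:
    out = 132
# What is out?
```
100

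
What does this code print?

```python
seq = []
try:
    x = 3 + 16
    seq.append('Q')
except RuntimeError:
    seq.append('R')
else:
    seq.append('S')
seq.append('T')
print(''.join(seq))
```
QST

else block runs when no exception occurs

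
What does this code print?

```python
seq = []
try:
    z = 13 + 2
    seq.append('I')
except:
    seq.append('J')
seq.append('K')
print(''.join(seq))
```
IK

No exception, try block completes normally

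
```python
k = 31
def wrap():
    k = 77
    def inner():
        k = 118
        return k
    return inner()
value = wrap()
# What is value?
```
118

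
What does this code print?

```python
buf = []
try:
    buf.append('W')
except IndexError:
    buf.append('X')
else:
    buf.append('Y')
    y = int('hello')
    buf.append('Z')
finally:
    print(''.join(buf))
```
WY

Try succeeds, else appends 'Y', ValueError in else is uncaught, finally prints before exception propagates ('Z' never appended)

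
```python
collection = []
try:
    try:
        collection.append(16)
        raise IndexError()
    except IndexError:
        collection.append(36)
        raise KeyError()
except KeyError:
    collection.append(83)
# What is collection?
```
[16, 36, 83]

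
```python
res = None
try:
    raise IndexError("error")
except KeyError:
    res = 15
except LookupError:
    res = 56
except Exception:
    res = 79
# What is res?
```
56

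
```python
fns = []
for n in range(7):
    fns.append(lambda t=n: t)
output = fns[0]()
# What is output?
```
0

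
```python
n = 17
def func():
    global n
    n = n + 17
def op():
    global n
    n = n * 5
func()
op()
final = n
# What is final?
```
170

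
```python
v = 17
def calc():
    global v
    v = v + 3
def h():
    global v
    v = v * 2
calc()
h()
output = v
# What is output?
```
40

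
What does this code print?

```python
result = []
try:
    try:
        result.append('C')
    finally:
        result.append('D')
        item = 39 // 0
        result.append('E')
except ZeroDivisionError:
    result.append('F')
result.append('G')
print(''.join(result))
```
CDFG

Exception in inner finally caught by outer except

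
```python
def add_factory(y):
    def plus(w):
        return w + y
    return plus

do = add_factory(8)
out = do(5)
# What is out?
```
13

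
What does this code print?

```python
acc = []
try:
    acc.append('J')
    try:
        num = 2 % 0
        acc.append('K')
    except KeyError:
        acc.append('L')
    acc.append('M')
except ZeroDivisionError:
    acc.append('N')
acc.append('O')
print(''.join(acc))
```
JNO

Inner handler doesn't match, propagates to outer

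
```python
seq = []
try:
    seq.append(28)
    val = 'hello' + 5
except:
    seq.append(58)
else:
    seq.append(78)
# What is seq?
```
[28, 58]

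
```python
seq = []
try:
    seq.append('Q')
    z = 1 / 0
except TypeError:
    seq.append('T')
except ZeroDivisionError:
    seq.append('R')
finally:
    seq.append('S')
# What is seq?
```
['Q', 'R', 'S']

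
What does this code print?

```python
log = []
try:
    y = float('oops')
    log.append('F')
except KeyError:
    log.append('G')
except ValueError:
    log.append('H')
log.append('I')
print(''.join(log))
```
HI

ValueError is caught by its specific handler, not KeyError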